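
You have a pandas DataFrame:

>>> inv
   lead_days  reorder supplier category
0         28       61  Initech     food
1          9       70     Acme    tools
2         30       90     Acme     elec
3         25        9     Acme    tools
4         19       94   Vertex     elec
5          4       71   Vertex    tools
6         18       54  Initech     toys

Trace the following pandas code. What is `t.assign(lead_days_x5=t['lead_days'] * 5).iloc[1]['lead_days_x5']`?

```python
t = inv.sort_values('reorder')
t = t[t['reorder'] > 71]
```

sort by reorder:
   lead_days  reorder supplier category
3         25        9     Acme    tools
6         18       54  Initech     toys
0         28       61  Initech     food
1          9       70     Acme    tools
5          4       71   Vertex    tools
2         30       90     Acme     elec
4         19       94   Vertex     elec
filter rows where reorder > 71:
   lead_days  reorder supplier category
2         30       90     Acme     elec
4         19       94   Vertex     elec
add column lead_days_x5 = t['lead_days'] * 5:
   lead_days  reorder supplier category  lead_days_x5
2         30       90     Acme     elec           150
4         19       94   Vertex     elec            95
Then the value at position 1, column 'lead_days_x5': 95

95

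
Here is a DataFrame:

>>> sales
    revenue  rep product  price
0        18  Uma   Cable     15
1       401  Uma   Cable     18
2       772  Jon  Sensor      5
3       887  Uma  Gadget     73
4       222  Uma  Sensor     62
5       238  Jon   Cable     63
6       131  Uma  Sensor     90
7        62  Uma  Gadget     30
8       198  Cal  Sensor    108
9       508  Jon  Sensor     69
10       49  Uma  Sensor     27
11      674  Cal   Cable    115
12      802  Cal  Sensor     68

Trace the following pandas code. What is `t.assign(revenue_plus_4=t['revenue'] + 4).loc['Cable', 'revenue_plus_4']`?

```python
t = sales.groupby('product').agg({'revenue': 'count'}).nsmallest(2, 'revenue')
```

group by product, count of revenue:
         revenue
product         
Cable          4
Gadget         2
Sensor         7
take 2 rows with smallest revenue:
         revenue
product         
Gadget         2
Cable          4
add column revenue_plus_4 = t['revenue'] + 4:
         revenue  revenue_plus_4
product                         
Gadget         2               6
Cable          4               8
The value at row 'Cable', column 'revenue_plus_4' is 8.

8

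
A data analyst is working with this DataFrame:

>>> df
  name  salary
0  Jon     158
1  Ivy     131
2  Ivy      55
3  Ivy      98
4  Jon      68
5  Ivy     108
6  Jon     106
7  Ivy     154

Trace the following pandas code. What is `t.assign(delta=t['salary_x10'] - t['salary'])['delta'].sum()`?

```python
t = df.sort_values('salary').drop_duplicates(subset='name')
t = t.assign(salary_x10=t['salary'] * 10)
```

1107

sort by salary:
  name  salary
2  Ivy      55
4  Jon      68
3  Ivy      98
6  Jon     106
5  Ivy     108
1  Ivy     131
7  Ivy     154
0  Jon     158
drop duplicate name (keep=first):
  name  salary
2  Ivy      55
4  Jon      68
add column salary_x10 = t['salary'] * 10:
  name  salary  salary_x10
2  Ivy      55         550
4  Jon      68         680
add column delta = t['salary_x10'] - t['salary']:
  name  salary  salary_x10  delta
2  Ivy      55         550    495
4  Jon      68         680    612
sum of column 'delta' → 1107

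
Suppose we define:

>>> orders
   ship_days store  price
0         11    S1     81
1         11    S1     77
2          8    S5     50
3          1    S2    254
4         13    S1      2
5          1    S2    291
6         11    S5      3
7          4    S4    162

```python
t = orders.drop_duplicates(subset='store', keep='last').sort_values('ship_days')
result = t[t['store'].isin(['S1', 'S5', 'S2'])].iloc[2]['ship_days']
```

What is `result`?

13

drop duplicate store (keep=last):
   ship_days store  price
4         13    S1      2
5          1    S2    291
6         11    S5      3
7          4    S4    162
sort by ship_days:
   ship_days store  price
5          1    S2    291
7          4    S4    162
6         11    S5      3
4         13    S1      2
filter rows where store in ['S1', 'S5', 'S2']:
   ship_days store  price
5          1    S2    291
6         11    S5      3
4         13    S1      2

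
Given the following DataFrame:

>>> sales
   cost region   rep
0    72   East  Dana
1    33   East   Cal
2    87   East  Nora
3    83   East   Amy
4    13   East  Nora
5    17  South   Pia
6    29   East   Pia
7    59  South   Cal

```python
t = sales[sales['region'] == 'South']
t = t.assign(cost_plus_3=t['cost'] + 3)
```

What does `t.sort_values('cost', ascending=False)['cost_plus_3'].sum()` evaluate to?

filter rows where region == 'South':
   cost region  rep
5    17  South  Pia
7    59  South  Cal
add column cost_plus_3 = t['cost'] + 3:
   cost region  rep  cost_plus_3
5    17  South  Pia           20
7    59  South  Cal           62
sort by cost descending:
   cost region  rep  cost_plus_3
7    59  South  Cal           62
5    17  South  Pia           20
Reading off the sum of column 'cost_plus_3', we get 82.

82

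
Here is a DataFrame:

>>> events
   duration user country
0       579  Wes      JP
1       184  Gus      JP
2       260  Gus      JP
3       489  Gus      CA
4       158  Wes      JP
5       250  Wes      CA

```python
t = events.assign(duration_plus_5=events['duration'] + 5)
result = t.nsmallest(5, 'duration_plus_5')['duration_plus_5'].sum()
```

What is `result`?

add column duration_plus_5 = events['duration'] + 5:
   duration user country  duration_plus_5
0       579  Wes      JP              584
1       184  Gus      JP              189
2       260  Gus      JP              265
3       489  Gus      CA              494
4       158  Wes      JP              163
5       250  Wes      CA              255
take 5 rows with smallest duration_plus_5:
   duration user country  duration_plus_5
4       158  Wes      JP              163
1       184  Gus      JP              189
5       250  Wes      CA              255
2       260  Gus      JP              265
3       489  Gus      CA              494
The sum of column 'duration_plus_5' is 1366.

1366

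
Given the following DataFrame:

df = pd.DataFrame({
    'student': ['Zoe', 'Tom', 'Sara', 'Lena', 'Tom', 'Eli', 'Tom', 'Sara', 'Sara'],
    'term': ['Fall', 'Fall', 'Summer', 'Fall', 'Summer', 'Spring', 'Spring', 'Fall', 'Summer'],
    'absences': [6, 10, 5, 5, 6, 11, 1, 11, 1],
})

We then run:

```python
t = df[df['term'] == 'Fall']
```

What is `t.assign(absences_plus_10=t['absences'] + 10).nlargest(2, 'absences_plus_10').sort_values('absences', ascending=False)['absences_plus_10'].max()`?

21

filter rows where term == 'Fall':
  student  term  absences
0     Zoe  Fall         6
1     Tom  Fall        10
3    Lena  Fall         5
7    Sara  Fall        11
add column absences_plus_10 = t['absences'] + 10:
  student  term  absences  absences_plus_10
0     Zoe  Fall         6                16
1     Tom  Fall        10                20
3    Lena  Fall         5                15
7    Sara  Fall        11                21
take 2 rows with largest absences_plus_10:
  student  term  absences  absences_plus_10
7    Sara  Fall        11                21
1     Tom  Fall        10                20
sort by absences descending:
  student  term  absences  absences_plus_10
7    Sara  Fall        11                21
1     Tom  Fall        10                20
Then the max of column 'absences_plus_10': 21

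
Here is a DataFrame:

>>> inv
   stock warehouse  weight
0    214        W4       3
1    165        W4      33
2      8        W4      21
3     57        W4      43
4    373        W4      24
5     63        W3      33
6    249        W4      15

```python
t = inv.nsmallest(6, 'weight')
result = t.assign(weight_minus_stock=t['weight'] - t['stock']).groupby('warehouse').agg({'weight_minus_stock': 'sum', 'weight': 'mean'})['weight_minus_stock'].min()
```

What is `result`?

take 6 rows with smallest weight:
   stock warehouse  weight
0    214        W4       3
6    249        W4      15
2      8        W4      21
4    373        W4      24
1    165        W4      33
5     63        W3      33
add column weight_minus_stock = t['weight'] - t['stock']:
   stock warehouse  weight  weight_minus_stock
0    214        W4       3                -211
6    249        W4      15                -234
2      8        W4      21                  13
4    373        W4      24                -349
1    165        W4      33                -132
5     63        W3      33                 -30
group by warehouse: sum(weight_minus_stock), mean(weight):
           weight_minus_stock  weight
warehouse                            
W3                        -30    33.0
W4                       -913    19.2
Finally, min of column 'weight_minus_stock' = -913.

-913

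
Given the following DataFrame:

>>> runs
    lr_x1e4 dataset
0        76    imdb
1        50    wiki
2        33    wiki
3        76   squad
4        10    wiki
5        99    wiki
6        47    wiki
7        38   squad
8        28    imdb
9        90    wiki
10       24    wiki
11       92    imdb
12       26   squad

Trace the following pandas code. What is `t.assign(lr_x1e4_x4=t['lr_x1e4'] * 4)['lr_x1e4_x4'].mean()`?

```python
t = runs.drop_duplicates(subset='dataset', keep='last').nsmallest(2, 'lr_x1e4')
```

drop duplicate dataset (keep=last):
    lr_x1e4 dataset
10       24    wiki
11       92    imdb
12       26   squad
take 2 rows with smallest lr_x1e4:
    lr_x1e4 dataset
10       24    wiki
12       26   squad
add column lr_x1e4_x4 = t['lr_x1e4'] * 4:
    lr_x1e4 dataset  lr_x1e4_x4
10       24    wiki          96
12       26   squad         104
Taking the mean of column 'lr_x1e4_x4' gives 100.0.

100.0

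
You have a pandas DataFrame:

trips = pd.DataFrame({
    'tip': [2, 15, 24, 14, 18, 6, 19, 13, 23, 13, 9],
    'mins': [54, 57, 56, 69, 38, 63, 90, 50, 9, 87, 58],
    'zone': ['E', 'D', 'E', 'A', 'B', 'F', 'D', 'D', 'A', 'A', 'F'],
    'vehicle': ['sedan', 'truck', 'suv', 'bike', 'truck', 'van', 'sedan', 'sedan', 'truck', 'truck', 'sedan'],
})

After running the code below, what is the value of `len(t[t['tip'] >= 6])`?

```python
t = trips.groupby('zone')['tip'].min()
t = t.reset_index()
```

4

group by zone, min of tip:
zone
A    13
B    18
D    13
E     2
F     6
Name: tip, dtype: int64
reset_index():
  zone  tip
0    A   13
1    B   18
2    D   13
3    E    2
4    F    6
filter rows where tip >= 6:
  zone  tip
0    A   13
1    B   18
2    D   13
4    F    6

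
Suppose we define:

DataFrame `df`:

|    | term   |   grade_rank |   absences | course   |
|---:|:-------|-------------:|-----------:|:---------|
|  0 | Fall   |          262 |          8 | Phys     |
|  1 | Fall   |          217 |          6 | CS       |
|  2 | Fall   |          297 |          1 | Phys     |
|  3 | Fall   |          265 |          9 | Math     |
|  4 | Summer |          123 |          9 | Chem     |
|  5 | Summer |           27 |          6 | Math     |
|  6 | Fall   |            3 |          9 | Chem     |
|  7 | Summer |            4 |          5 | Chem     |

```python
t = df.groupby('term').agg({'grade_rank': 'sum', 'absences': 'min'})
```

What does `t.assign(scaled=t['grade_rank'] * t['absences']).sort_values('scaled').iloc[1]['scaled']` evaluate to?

group by term: sum(grade_rank), min(absences):
        grade_rank  absences
term                        
Fall          1044         1
Summer         154         5
add column scaled = t['grade_rank'] * t['absences']:
        grade_rank  absences  scaled
term                                
Fall          1044         1    1044
Summer         154         5     770
sort by scaled:
        grade_rank  absences  scaled
term                                
Summer         154         5     770
Fall          1044         1    1044
Then the value at position 1, column 'scaled': 1044

1044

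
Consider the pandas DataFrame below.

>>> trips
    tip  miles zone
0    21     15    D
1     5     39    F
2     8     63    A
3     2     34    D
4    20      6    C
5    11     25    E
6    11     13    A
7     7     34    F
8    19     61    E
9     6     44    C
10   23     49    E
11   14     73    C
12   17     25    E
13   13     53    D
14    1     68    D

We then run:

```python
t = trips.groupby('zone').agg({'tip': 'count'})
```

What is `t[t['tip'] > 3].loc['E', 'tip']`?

4

group by zone, count of tip:
      tip
zone     
A       2
C       3
D       4
E       4
F       2
filter rows where tip > 3:
      tip
zone     
D       4
E       4
The value at row 'E', column 'tip' is 4.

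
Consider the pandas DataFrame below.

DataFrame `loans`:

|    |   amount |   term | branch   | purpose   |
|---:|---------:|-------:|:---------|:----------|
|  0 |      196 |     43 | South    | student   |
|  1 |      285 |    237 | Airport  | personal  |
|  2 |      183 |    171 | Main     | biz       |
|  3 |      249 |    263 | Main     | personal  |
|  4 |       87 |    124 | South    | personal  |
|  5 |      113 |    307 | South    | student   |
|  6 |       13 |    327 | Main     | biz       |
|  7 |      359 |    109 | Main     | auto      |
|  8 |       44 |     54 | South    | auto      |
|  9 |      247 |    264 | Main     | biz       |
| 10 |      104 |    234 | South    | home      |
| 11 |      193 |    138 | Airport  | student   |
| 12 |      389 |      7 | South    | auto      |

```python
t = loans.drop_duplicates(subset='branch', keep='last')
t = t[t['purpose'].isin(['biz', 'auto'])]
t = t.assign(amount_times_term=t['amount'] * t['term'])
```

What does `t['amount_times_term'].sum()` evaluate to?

drop duplicate branch (keep=last):
    amount  term   branch  purpose
9      247   264     Main      biz
11     193   138  Airport  student
12     389     7    South     auto
filter rows where purpose in ['biz', 'auto']:
    amount  term branch purpose
9      247   264   Main     biz
12     389     7  South    auto
add column amount_times_term = t['amount'] * t['term']:
    amount  term branch purpose  amount_times_term
9      247   264   Main     biz              65208
12     389     7  South    auto               2723
Then the sum of column 'amount_times_term': 67931

67931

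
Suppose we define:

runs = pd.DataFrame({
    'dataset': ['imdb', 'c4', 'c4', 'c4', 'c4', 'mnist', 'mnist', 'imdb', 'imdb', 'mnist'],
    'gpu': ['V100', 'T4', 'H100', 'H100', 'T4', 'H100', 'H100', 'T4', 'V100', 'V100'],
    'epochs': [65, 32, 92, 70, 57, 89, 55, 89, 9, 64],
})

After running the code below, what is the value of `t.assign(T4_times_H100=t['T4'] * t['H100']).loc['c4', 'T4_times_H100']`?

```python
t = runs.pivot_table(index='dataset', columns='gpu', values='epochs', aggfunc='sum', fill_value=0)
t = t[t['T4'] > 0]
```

pivot: rows=dataset, cols=gpu, sum(epochs):
gpu      H100  T4  V100
dataset                
c4        162  89     0
imdb        0  89    74
mnist     144   0    64
filter rows where T4 > 0:
gpu      H100  T4  V100
dataset                
c4        162  89     0
imdb        0  89    74
add column T4_times_H100 = t['T4'] * t['H100']:
gpu      H100  T4  V100  T4_times_H100
dataset                               
c4        162  89     0          14418
imdb        0  89    74              0
Then the value at row 'c4', column 'T4_times_H100': 14418

14418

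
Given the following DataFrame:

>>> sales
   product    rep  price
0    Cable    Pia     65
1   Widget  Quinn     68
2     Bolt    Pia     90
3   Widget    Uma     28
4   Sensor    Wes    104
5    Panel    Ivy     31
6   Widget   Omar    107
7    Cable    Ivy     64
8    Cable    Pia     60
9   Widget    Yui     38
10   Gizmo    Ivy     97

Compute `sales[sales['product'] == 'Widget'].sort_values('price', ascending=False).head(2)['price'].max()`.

107

filter rows where product == 'Widget':
  product    rep  price
1  Widget  Quinn     68
3  Widget    Uma     28
6  Widget   Omar    107
9  Widget    Yui     38
sort by price descending:
  product    rep  price
6  Widget   Omar    107
1  Widget  Quinn     68
9  Widget    Yui     38
3  Widget    Uma     28
take first 2 rows:
  product    rep  price
6  Widget   Omar    107
1  Widget  Quinn     68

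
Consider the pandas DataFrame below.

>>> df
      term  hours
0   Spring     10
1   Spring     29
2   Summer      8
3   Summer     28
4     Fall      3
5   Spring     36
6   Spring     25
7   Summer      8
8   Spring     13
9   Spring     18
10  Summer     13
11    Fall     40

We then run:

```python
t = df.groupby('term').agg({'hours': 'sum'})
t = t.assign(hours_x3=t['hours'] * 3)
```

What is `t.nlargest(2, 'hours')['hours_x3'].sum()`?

group by term, sum of hours:
        hours
term         
Fall       43
Spring    131
Summer     57
add column hours_x3 = t['hours'] * 3:
        hours  hours_x3
term                   
Fall       43       129
Spring    131       393
Summer     57       171
take 2 rows with largest hours:
        hours  hours_x3
term                   
Spring    131       393
Summer     57       171
Taking the sum of column 'hours_x3' gives 564.

564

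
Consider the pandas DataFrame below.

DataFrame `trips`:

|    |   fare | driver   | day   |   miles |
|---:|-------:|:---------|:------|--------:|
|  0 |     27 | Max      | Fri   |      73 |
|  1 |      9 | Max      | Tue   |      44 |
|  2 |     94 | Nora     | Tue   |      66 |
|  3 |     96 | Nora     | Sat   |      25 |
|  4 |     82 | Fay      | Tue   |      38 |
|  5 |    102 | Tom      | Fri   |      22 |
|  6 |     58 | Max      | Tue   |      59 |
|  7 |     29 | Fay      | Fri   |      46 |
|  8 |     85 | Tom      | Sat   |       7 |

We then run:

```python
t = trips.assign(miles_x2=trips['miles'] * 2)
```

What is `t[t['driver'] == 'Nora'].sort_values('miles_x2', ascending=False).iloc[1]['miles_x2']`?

50

add column miles_x2 = trips['miles'] * 2:
   fare driver  day  miles  miles_x2
0    27    Max  Fri     73       146
1     9    Max  Tue     44        88
2    94   Nora  Tue     66       132
3    96   Nora  Sat     25        50
4    82    Fay  Tue     38        76
5   102    Tom  Fri     22        44
6    58    Max  Tue     59       118
7    29    Fay  Fri     46        92
8    85    Tom  Sat      7        14
filter rows where driver == 'Nora':
   fare driver  day  miles  miles_x2
2    94   Nora  Tue     66       132
3    96   Nora  Sat     25        50
sort by miles_x2 descending:
   fare driver  day  miles  miles_x2
2    94   Nora  Tue     66       132
3    96   Nora  Sat     25        50
So iloc[1]['miles_x2'] = 50.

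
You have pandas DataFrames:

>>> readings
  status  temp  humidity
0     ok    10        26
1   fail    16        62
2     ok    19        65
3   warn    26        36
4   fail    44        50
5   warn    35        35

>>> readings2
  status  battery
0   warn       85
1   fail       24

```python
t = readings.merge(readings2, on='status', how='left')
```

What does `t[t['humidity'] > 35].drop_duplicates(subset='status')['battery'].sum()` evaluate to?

109.0

merge on 'status' (how='left') → 6 rows:
  status  temp  humidity  battery
0     ok    10        26      NaN
1   fail    16        62     24.0
2     ok    19        65      NaN
3   warn    26        36     85.0
4   fail    44        50     24.0
5   warn    35        35     85.0
filter rows where humidity > 35:
  status  temp  humidity  battery
1   fail    16        62     24.0
2     ok    19        65      NaN
3   warn    26        36     85.0
4   fail    44        50     24.0
drop duplicate status (keep=first):
  status  temp  humidity  battery
1   fail    16        62     24.0
2     ok    19        65      NaN
3   warn    26        36     85.0
Taking the sum of column 'battery' gives 109.0.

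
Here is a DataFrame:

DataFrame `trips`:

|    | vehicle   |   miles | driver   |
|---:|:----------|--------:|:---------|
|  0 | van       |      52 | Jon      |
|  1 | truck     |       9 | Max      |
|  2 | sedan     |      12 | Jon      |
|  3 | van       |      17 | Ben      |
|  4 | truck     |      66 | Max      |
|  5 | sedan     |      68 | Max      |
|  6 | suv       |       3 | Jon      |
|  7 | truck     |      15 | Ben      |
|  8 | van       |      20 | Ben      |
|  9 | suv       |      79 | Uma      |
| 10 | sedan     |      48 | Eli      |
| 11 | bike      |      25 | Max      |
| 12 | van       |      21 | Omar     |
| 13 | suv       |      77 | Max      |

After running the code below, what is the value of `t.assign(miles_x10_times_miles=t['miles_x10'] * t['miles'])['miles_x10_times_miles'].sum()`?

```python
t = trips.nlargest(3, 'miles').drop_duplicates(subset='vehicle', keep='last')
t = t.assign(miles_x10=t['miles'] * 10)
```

take 3 rows with largest miles:
   vehicle  miles driver
9      suv     79    Uma
13     suv     77    Max
5    sedan     68    Max
drop duplicate vehicle (keep=last):
   vehicle  miles driver
13     suv     77    Max
5    sedan     68    Max
add column miles_x10 = t['miles'] * 10:
   vehicle  miles driver  miles_x10
13     suv     77    Max        770
5    sedan     68    Max        680
add column miles_x10_times_miles = t['miles_x10'] * t['miles']:
   vehicle  miles driver  miles_x10  miles_x10_times_miles
13     suv     77    Max        770                  59290
5    sedan     68    Max        680                  46240
sum of column 'miles_x10_times_miles' → 105530

105530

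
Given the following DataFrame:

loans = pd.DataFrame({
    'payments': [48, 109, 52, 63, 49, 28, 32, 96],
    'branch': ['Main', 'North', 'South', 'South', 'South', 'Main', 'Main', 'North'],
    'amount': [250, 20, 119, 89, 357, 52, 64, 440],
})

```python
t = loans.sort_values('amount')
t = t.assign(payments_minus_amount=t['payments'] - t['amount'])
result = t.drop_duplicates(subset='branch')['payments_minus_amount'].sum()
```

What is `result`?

sort by amount:
   payments branch  amount
1       109  North      20
5        28   Main      52
6        32   Main      64
3        63  South      89
2        52  South     119
0        48   Main     250
4        49  South     357
7        96  North     440
add column payments_minus_amount = t['payments'] - t['amount']:
   payments branch  amount  payments_minus_amount
1       109  North      20                     89
5        28   Main      52                    -24
6        32   Main      64                    -32
3        63  South      89                    -26
2        52  South     119                    -67
0        48   Main     250                   -202
4        49  South     357                   -308
7        96  North     440                   -344
drop duplicate branch (keep=first):
   payments branch  amount  payments_minus_amount
1       109  North      20                     89
5        28   Main      52                    -24
3        63  South      89                    -26

39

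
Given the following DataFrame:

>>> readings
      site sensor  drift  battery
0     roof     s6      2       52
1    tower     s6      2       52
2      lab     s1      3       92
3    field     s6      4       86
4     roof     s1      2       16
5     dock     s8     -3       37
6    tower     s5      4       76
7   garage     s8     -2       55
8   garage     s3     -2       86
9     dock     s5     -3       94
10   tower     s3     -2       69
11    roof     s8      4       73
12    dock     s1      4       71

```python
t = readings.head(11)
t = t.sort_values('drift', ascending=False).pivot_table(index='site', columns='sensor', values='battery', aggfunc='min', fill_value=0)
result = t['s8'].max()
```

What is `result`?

take first 11 rows:
      site sensor  drift  battery
0     roof     s6      2       52
1    tower     s6      2       52
2      lab     s1      3       92
3    field     s6      4       86
4     roof     s1      2       16
5     dock     s8     -3       37
6    tower     s5      4       76
7   garage     s8     -2       55
8   garage     s3     -2       86
9     dock     s5     -3       94
10   tower     s3     -2       69
sort by drift descending:
      site sensor  drift  battery
3    field     s6      4       86
6    tower     s5      4       76
2      lab     s1      3       92
0     roof     s6      2       52
1    tower     s6      2       52
4     roof     s1      2       16
7   garage     s8     -2       55
8   garage     s3     -2       86
10   tower     s3     -2       69
5     dock     s8     -3       37
9     dock     s5     -3       94
pivot: rows=site, cols=sensor, min(battery):
sensor  s1  s3  s5  s6  s8
site                      
dock     0   0  94   0  37
field    0   0   0  86   0
garage   0  86   0   0  55
lab     92   0   0   0   0
roof    16   0   0  52   0
tower    0  69  76  52   0
The max of column 's8' is 55.

55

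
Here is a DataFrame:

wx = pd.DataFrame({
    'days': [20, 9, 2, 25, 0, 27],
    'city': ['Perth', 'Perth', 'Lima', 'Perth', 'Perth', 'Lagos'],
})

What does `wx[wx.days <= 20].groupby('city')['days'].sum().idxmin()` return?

Lima

filter rows where days <= 20:
   days   city
0    20  Perth
1     9  Perth
2     2   Lima
4     0  Perth
group by city, sum of days:
city
Lima      2
Perth    29
Name: days, dtype: int64
Then the label with the smallest value: Lima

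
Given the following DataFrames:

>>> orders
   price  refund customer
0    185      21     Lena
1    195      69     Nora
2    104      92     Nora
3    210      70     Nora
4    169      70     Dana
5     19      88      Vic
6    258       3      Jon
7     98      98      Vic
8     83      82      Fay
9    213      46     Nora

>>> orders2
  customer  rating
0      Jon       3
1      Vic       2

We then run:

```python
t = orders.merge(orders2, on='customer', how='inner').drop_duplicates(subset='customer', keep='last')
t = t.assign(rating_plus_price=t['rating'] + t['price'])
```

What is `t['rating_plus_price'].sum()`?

361

merge on 'customer' (how='inner') → 3 rows:
   price  refund customer  rating
0     19      88      Vic       2
1    258       3      Jon       3
2     98      98      Vic       2
drop duplicate customer (keep=last):
   price  refund customer  rating
1    258       3      Jon       3
2     98      98      Vic       2
add column rating_plus_price = t['rating'] + t['price']:
   price  refund customer  rating  rating_plus_price
1    258       3      Jon       3                261
2     98      98      Vic       2                100
sum of column 'rating_plus_price' → 361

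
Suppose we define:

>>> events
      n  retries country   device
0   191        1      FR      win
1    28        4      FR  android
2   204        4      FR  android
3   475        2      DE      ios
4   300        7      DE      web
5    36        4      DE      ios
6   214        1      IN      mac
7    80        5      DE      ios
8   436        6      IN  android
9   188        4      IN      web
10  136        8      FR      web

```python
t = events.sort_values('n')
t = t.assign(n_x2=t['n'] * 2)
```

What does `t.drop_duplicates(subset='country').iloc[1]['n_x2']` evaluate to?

sort by n:
      n  retries country   device
1    28        4      FR  android
5    36        4      DE      ios
7    80        5      DE      ios
10  136        8      FR      web
9   188        4      IN      web
0   191        1      FR      win
2   204        4      FR  android
6   214        1      IN      mac
4   300        7      DE      web
8   436        6      IN  android
3   475        2      DE      ios
add column n_x2 = t['n'] * 2:
      n  retries country   device  n_x2
1    28        4      FR  android    56
5    36        4      DE      ios    72
7    80        5      DE      ios   160
10  136        8      FR      web   272
9   188        4      IN      web   376
0   191        1      FR      win   382
2   204        4      FR  android   408
6   214        1      IN      mac   428
4   300        7      DE      web   600
8   436        6      IN  android   872
3   475        2      DE      ios   950
drop duplicate country (keep=first):
     n  retries country   device  n_x2
1   28        4      FR  android    56
5   36        4      DE      ios    72
9  188        4      IN      web   376
The value at position 1, column 'n_x2' is 72.

72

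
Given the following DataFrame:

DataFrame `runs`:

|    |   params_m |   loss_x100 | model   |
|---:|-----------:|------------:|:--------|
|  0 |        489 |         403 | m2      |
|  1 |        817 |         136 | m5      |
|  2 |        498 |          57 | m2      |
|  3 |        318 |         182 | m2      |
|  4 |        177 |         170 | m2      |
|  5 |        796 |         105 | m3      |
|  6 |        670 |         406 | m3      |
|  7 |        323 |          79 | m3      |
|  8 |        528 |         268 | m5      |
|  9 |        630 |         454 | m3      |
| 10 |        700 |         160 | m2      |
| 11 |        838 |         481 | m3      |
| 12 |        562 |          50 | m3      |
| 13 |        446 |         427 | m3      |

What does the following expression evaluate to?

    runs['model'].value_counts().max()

7

value_counts of model:
model
m3    7
m2    5
m5    2
Name: count, dtype: int64
Reading off the max of the resulting series, we get 7.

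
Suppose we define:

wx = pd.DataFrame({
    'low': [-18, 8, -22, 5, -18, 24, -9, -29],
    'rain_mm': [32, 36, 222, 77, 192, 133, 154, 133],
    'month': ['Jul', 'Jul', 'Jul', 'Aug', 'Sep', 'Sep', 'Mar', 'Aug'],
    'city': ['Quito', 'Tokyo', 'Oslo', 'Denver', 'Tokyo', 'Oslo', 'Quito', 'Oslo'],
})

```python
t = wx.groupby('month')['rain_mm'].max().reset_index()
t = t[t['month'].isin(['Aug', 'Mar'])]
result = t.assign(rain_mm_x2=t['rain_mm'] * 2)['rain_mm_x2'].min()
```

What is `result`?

group by month, max of rain_mm:
month
Aug    133
Jul    222
Mar    154
Sep    192
Name: rain_mm, dtype: int64
reset_index():
  month  rain_mm
0   Aug      133
1   Jul      222
2   Mar      154
3   Sep      192
filter rows where month in ['Aug', 'Mar']:
  month  rain_mm
0   Aug      133
2   Mar      154
add column rain_mm_x2 = t['rain_mm'] * 2:
  month  rain_mm  rain_mm_x2
0   Aug      133         266
2   Mar      154         308
Hence 266.

266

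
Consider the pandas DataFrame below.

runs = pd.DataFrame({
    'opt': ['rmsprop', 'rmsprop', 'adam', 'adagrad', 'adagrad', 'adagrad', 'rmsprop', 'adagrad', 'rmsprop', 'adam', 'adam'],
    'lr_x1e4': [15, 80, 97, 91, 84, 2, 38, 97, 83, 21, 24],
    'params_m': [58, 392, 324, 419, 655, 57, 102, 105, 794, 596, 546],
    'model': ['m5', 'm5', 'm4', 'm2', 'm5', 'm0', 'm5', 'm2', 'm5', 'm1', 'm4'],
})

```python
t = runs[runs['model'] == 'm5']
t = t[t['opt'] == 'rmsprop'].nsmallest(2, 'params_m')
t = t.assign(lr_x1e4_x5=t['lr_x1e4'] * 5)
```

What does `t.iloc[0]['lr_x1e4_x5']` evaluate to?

75

filter rows where model == 'm5':
       opt  lr_x1e4  params_m model
0  rmsprop       15        58    m5
1  rmsprop       80       392    m5
4  adagrad       84       655    m5
6  rmsprop       38       102    m5
8  rmsprop       83       794    m5
filter rows where opt == 'rmsprop':
       opt  lr_x1e4  params_m model
0  rmsprop       15        58    m5
1  rmsprop       80       392    m5
6  rmsprop       38       102    m5
8  rmsprop       83       794    m5
take 2 rows with smallest params_m:
       opt  lr_x1e4  params_m model
0  rmsprop       15        58    m5
6  rmsprop       38       102    m5
add column lr_x1e4_x5 = t['lr_x1e4'] * 5:
       opt  lr_x1e4  params_m model  lr_x1e4_x5
0  rmsprop       15        58    m5          75
6  rmsprop       38       102    m5         190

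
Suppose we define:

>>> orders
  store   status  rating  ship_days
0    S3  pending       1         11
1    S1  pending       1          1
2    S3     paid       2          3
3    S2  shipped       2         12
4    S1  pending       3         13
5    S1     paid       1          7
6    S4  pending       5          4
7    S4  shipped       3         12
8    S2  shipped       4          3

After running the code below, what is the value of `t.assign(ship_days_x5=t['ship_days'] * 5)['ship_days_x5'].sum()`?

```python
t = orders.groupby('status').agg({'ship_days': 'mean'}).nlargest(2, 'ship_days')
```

81.25

group by status, mean of ship_days:
         ship_days
status            
paid          5.00
pending       7.25
shipped       9.00
take 2 rows with largest ship_days:
         ship_days
status            
shipped       9.00
pending       7.25
add column ship_days_x5 = t['ship_days'] * 5:
         ship_days  ship_days_x5
status                          
shipped       9.00         45.00
pending       7.25         36.25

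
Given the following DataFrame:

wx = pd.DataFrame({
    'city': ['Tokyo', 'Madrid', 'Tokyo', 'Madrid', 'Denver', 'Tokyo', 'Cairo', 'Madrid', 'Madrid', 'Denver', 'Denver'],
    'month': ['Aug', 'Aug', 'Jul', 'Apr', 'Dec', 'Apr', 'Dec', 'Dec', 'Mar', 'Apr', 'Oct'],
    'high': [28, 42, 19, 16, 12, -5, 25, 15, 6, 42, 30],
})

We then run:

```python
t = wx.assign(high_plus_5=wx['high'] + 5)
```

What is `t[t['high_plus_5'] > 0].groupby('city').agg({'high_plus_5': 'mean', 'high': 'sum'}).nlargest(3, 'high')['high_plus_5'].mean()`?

28.75

add column high_plus_5 = wx['high'] + 5:
      city month  high  high_plus_5
0    Tokyo   Aug    28           33
1   Madrid   Aug    42           47
2    Tokyo   Jul    19           24
3   Madrid   Apr    16           21
4   Denver   Dec    12           17
5    Tokyo   Apr    -5            0
6    Cairo   Dec    25           30
7   Madrid   Dec    15           20
8   Madrid   Mar     6           11
9   Denver   Apr    42           47
10  Denver   Oct    30           35
filter rows where high_plus_5 > 0:
      city month  high  high_plus_5
0    Tokyo   Aug    28           33
1   Madrid   Aug    42           47
2    Tokyo   Jul    19           24
3   Madrid   Apr    16           21
4   Denver   Dec    12           17
6    Cairo   Dec    25           30
7   Madrid   Dec    15           20
8   Madrid   Mar     6           11
9   Denver   Apr    42           47
10  Denver   Oct    30           35
group by city: mean(high_plus_5), sum(high):
        high_plus_5  high
city                     
Cairo         30.00    25
Denver        33.00    84
Madrid        24.75    79
Tokyo         28.50    47
take 3 rows with largest high:
        high_plus_5  high
city                     
Denver        33.00    84
Madrid        24.75    79
Tokyo         28.50    47
The mean of column 'high_plus_5' is 28.75.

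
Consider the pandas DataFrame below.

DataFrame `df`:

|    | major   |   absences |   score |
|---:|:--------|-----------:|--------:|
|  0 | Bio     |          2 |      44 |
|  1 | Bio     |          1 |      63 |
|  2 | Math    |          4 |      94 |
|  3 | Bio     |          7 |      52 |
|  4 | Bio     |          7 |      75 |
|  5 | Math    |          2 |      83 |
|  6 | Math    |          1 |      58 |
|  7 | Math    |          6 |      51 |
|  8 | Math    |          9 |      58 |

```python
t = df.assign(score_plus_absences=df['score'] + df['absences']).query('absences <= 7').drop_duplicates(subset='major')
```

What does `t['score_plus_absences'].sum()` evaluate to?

add column score_plus_absences = df['score'] + df['absences']:
  major  absences  score  score_plus_absences
0   Bio         2     44                   46
1   Bio         1     63                   64
2  Math         4     94                   98
3   Bio         7     52                   59
4   Bio         7     75                   82
5  Math         2     83                   85
6  Math         1     58                   59
7  Math         6     51                   57
8  Math         9     58                   67
filter rows where absences <= 7:
  major  absences  score  score_plus_absences
0   Bio         2     44                   46
1   Bio         1     63                   64
2  Math         4     94                   98
3   Bio         7     52                   59
4   Bio         7     75                   82
5  Math         2     83                   85
6  Math         1     58                   59
7  Math         6     51                   57
drop duplicate major (keep=first):
  major  absences  score  score_plus_absences
0   Bio         2     44                   46
2  Math         4     94                   98
So sum() = 144.

144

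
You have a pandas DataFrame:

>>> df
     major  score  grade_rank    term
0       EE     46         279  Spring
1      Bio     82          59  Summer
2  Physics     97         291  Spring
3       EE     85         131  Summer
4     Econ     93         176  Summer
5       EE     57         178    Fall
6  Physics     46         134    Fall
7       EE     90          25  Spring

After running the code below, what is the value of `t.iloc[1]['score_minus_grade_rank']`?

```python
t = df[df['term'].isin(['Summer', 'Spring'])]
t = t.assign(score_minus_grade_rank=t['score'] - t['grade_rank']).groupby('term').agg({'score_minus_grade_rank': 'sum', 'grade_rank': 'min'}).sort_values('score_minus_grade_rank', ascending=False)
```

-362

filter rows where term in ['Summer', 'Spring']:
     major  score  grade_rank    term
0       EE     46         279  Spring
1      Bio     82          59  Summer
2  Physics     97         291  Spring
3       EE     85         131  Summer
4     Econ     93         176  Summer
7       EE     90          25  Spring
add column score_minus_grade_rank = t['score'] - t['grade_rank']:
     major  score  grade_rank    term  score_minus_grade_rank
0       EE     46         279  Spring                    -233
1      Bio     82          59  Summer                      23
2  Physics     97         291  Spring                    -194
3       EE     85         131  Summer                     -46
4     Econ     93         176  Summer                     -83
7       EE     90          25  Spring                      65
group by term: sum(score_minus_grade_rank), min(grade_rank):
        score_minus_grade_rank  grade_rank
term                                      
Spring                    -362          25
Summer                    -106          59
sort by score_minus_grade_rank descending:
        score_minus_grade_rank  grade_rank
term                                      
Summer                    -106          59
Spring                    -362          25
So iloc[1]['score_minus_grade_rank'] = -362.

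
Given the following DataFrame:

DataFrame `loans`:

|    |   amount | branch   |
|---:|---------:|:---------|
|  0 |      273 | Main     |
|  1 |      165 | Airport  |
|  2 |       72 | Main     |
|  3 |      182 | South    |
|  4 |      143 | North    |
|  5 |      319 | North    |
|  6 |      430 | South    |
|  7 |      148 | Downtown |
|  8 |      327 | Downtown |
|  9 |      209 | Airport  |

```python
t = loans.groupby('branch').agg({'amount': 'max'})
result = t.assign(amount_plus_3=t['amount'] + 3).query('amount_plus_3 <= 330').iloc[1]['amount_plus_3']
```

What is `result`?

group by branch, max of amount:
          amount
branch          
Airport      209
Downtown     327
Main         273
North        319
South        430
add column amount_plus_3 = t['amount'] + 3:
          amount  amount_plus_3
branch                         
Airport      209            212
Downtown     327            330
Main         273            276
North        319            322
South        430            433
filter rows where amount_plus_3 <= 330:
          amount  amount_plus_3
branch                         
Airport      209            212
Downtown     327            330
Main         273            276
North        319            322
Then the value at position 1, column 'amount_plus_3': 330

330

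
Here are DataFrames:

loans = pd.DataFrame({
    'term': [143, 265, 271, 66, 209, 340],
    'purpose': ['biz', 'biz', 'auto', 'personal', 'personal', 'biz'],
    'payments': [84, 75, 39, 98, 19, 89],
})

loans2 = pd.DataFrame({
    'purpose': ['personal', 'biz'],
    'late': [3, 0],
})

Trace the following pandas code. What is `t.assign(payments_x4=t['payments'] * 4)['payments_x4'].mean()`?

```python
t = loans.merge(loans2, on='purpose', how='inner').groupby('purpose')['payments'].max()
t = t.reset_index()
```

merge on 'purpose' (how='inner') → 5 rows:
   term   purpose  payments  late
0   143       biz        84     0
1   265       biz        75     0
2    66  personal        98     3
3   209  personal        19     3
4   340       biz        89     0
group by purpose, max of payments:
purpose
biz         89
personal    98
Name: payments, dtype: int64
reset_index():
    purpose  payments
0       biz        89
1  personal        98
add column payments_x4 = t['payments'] * 4:
    purpose  payments  payments_x4
0       biz        89          356
1  personal        98          392

374.0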